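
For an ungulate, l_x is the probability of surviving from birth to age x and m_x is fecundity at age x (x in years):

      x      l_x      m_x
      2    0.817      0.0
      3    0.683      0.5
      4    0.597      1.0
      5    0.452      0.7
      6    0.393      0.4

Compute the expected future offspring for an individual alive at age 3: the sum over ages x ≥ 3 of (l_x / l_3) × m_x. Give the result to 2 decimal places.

l_3 = 0.683. Conditional survival from age 3 to x is l_x / l_3.
  x=3: (0.683/0.683) × 0.5 = 0.5000
  x=4: (0.597/0.683) × 1.0 = 0.8741
  x=5: (0.452/0.683) × 0.7 = 0.4633
  x=6: (0.393/0.683) × 0.4 = 0.2302
Sum = 0.5000 + 0.8741 + 0.4633 + 0.2302 = 2.0675

2.07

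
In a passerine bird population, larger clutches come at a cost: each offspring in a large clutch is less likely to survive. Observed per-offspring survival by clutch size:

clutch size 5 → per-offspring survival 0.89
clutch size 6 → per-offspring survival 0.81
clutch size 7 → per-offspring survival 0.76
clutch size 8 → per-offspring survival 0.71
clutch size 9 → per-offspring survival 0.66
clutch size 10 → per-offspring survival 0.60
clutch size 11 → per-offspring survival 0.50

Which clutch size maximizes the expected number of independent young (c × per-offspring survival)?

Expected independent young = c × s(c):
  c=5: 5 × 0.89 = 4.450
  c=6: 6 × 0.81 = 4.860
  c=7: 7 × 0.76 = 5.320
  c=8: 8 × 0.71 = 5.680
  c=9: 9 × 0.66 = 5.940
  c=10: 10 × 0.60 = 6.000
  c=11: 11 × 0.50 = 5.500
Maximum at c = 10 (6.000 independent young).

10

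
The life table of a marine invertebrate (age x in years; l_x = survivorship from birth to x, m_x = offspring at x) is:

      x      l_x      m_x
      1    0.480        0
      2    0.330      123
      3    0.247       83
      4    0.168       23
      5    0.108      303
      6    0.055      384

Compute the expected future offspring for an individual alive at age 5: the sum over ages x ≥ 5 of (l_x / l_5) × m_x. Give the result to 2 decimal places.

l_5 = 0.108. Conditional survival from age 5 to x is l_x / l_5.
  x=5: (0.108/0.108) × 303 = 303.0000
  x=6: (0.055/0.108) × 384 = 195.5556
Sum = 303.0000 + 195.5556 = 498.5556

498.56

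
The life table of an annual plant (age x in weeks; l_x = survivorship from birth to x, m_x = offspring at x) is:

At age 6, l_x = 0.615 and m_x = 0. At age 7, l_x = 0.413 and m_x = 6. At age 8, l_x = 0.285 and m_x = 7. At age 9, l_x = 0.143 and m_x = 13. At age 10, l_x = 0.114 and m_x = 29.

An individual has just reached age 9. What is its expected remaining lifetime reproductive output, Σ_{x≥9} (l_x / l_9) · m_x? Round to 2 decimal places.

36.12

l_9 = 0.143. Conditional survival from age 9 to x is l_x / l_9.
  x=9: (0.143/0.143) × 13 = 13.0000
  x=10: (0.114/0.143) × 29 = 23.1189
Sum = 13.0000 + 23.1189 = 36.1189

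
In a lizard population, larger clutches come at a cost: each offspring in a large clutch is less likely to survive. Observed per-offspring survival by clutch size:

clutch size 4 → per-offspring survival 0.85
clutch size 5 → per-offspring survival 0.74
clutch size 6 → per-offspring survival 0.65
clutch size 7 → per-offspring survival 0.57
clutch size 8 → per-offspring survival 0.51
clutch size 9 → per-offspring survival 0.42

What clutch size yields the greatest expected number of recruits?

8

Expected recruits = c × s(c):
  c=4: 4 × 0.85 = 3.400
  c=5: 5 × 0.74 = 3.700
  c=6: 6 × 0.65 = 3.900
  c=7: 7 × 0.57 = 3.990
  c=8: 8 × 0.51 = 4.080
  c=9: 9 × 0.42 = 3.780
Maximum at c = 8 (4.080 recruits).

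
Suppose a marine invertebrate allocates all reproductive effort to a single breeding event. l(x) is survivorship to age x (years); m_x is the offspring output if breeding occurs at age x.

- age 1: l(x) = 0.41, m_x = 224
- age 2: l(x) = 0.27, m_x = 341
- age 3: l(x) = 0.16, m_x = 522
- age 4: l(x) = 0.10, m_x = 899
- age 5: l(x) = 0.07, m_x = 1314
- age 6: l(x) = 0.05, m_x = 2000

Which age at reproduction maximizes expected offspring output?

Expected offspring if breeding at age x = l(x) × m_x:
  age 1: 0.41 × 224 = 91.840
  age 2: 0.27 × 341 = 92.070
  age 3: 0.16 × 522 = 83.520
  age 4: 0.10 × 899 = 89.900
  age 5: 0.07 × 1314 = 91.980
  age 6: 0.05 × 2000 = 100.000
Maximum at age 6 (100.000).

6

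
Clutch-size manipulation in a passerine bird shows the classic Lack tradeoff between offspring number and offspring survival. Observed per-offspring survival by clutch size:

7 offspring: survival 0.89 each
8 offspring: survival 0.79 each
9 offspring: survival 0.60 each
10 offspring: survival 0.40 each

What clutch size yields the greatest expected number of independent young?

Expected independent young = c × s(c):
  c=7: 7 × 0.89 = 6.230
  c=8: 8 × 0.79 = 6.320
  c=9: 9 × 0.60 = 5.400
  c=10: 10 × 0.40 = 4.000
Maximum at c = 8 (6.320 independent young).

8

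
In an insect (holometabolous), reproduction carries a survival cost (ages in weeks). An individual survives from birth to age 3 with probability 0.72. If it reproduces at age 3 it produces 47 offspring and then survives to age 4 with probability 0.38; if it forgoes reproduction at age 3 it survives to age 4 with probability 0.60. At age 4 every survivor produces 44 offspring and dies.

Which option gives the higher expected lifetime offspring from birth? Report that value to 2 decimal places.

breed at age 3: R₀ = 0.72 × (47 + 0.38 × 44) = 0.72 × 63.7200 = 45.8784
delay to age 4: R₀ = 0.72 × (0.60 × 44) = 0.72 × 26.4000 = 19.0080
Higher: breed at age 3 (45.8784).

45.88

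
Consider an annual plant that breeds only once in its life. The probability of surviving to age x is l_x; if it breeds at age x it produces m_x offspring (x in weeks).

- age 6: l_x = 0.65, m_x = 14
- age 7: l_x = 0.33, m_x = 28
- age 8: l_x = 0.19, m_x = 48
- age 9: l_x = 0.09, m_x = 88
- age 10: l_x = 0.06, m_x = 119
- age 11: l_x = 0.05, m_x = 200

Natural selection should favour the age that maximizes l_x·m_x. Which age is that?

Expected offspring if breeding at age x = l_x × m_x:
  age 6: 0.65 × 14 = 9.100
  age 7: 0.33 × 28 = 9.240
  age 8: 0.19 × 48 = 9.120
  age 9: 0.09 × 88 = 7.920
  age 10: 0.06 × 119 = 7.140
  age 11: 0.05 × 200 = 10.000
Maximum at age 11 (10.000).

11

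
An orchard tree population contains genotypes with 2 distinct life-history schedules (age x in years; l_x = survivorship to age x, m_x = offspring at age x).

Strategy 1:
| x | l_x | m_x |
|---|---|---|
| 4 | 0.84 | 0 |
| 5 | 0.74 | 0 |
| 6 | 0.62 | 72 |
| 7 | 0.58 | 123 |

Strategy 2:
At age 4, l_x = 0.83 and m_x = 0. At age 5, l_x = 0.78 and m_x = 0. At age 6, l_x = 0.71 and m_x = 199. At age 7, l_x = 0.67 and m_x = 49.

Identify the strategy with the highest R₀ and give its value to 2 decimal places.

Strategy 1: R₀ = 0.84×0 + 0.74×0 + 0.62×72 + 0.58×123 = 115.9800
Strategy 2: R₀ = 0.83×0 + 0.78×0 + 0.71×199 + 0.67×49 = 174.1200
Highest R₀: strategy 2 with 174.1200.

174.12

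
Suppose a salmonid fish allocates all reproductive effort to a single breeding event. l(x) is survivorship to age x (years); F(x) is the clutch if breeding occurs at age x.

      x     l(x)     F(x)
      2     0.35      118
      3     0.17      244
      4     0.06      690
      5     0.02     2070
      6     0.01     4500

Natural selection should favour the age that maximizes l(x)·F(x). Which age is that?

Expected offspring if breeding at age x = l(x) × F(x):
  age 2: 0.35 × 118 = 41.300
  age 3: 0.17 × 244 = 41.480
  age 4: 0.06 × 690 = 41.400
  age 5: 0.02 × 2070 = 41.400
  age 6: 0.01 × 4500 = 45.000
Maximum at age 6 (45.000).

6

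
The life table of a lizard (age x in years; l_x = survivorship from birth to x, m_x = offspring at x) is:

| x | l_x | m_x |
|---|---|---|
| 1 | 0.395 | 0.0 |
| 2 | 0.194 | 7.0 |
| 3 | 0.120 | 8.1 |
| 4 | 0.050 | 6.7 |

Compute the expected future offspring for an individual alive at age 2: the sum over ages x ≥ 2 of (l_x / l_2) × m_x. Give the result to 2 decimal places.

13.74

l_2 = 0.194. Conditional survival from age 2 to x is l_x / l_2.
  x=2: (0.194/0.194) × 7.0 = 7.0000
  x=3: (0.120/0.194) × 8.1 = 5.0103
  x=4: (0.050/0.194) × 6.7 = 1.7268
Sum = 7.0000 + 5.0103 + 1.7268 = 13.7371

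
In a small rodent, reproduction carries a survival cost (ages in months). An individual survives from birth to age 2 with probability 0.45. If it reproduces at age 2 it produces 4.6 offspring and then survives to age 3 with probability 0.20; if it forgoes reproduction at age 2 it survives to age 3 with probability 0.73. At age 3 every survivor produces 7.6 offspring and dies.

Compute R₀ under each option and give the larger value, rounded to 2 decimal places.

breed at age 2: R₀ = 0.45 × (4.6 + 0.20 × 7.6) = 0.45 × 6.1200 = 2.7540
delay to age 3: R₀ = 0.45 × (0.73 × 7.6) = 0.45 × 5.5480 = 2.4966
Higher: breed at age 2 (2.7540).

2.75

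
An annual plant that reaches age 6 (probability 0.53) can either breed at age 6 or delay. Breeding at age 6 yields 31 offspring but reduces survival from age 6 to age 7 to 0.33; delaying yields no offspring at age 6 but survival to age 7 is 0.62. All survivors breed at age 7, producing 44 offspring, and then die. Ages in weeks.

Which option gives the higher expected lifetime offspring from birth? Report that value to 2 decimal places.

24.13

breed at age 6: R₀ = 0.53 × (31 + 0.33 × 44) = 0.53 × 45.5200 = 24.1256
delay to age 7: R₀ = 0.53 × (0.62 × 44) = 0.53 × 27.2800 = 14.4584
Higher: breed at age 6 (24.1256).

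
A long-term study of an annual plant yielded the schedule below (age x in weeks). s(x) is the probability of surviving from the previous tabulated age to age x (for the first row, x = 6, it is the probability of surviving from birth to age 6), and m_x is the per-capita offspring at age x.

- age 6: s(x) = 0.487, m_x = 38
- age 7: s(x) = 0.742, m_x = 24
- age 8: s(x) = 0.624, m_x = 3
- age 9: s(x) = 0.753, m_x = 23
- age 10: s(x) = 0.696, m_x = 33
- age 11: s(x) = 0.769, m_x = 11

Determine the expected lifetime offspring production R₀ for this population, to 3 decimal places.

36.659

Survivorship from birth: l_x = s_6·s_7·…·s_x.
  l_6 = 0.48700
  l_7 = 0.36135
  l_8 = 0.22548
  l_9 = 0.16979
  l_10 = 0.11817
  l_11 = 0.09088
R₀ = Σ l_x m_x:
  age 6: 0.48700 × 38 = 18.5060
  age 7: 0.36135 × 24 = 8.6724
  age 8: 0.22548 × 3 = 0.6764
  age 9: 0.16979 × 23 = 3.9052
  age 10: 0.11817 × 33 = 3.8996
  age 11: 0.09088 × 11 = 0.9997
R₀ = 18.5060 + 8.6724 + 0.6764 + 3.9052 + 3.8996 + 0.9997 = 36.6593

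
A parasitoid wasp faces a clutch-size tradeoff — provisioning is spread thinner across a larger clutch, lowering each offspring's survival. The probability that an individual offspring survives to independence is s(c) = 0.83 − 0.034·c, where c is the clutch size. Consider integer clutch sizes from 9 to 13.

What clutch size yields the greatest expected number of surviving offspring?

Expected surviving offspring = c × s(c):
  c=9: 9 × 0.524 = 4.716
  c=10: 10 × 0.490 = 4.900
  c=11: 11 × 0.456 = 5.016
  c=12: 12 × 0.422 = 5.064
  c=13: 13 × 0.388 = 5.044
Maximum at c = 12 (5.064 surviving offspring).

12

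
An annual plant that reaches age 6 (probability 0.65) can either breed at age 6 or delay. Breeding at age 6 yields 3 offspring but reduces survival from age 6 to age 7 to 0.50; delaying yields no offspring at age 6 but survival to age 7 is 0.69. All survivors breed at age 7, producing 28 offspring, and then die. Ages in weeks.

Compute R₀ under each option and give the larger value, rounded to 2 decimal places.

12.56

breed at age 6: R₀ = 0.65 × (3 + 0.50 × 28) = 0.65 × 17.0000 = 11.0500
delay to age 7: R₀ = 0.65 × (0.69 × 28) = 0.65 × 19.3200 = 12.5580
Higher: delay to age 7 (12.5580).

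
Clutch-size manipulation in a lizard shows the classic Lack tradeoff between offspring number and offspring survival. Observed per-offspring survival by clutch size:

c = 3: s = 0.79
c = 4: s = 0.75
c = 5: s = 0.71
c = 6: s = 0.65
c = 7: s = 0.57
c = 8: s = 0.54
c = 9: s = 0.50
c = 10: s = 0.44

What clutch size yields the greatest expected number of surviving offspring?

9

Expected surviving offspring = c × s(c):
  c=3: 3 × 0.79 = 2.370
  c=4: 4 × 0.75 = 3.000
  c=5: 5 × 0.71 = 3.550
  c=6: 6 × 0.65 = 3.900
  c=7: 7 × 0.57 = 3.990
  c=8: 8 × 0.54 = 4.320
  c=9: 9 × 0.50 = 4.500
  c=10: 10 × 0.44 = 4.400
Maximum at c = 9 (4.500 surviving offspring).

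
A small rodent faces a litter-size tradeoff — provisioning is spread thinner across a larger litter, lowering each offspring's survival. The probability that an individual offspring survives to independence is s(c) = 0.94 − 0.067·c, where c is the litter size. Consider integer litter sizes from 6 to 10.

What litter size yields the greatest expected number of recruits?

Expected recruits = c × s(c):
  c=6: 6 × 0.538 = 3.228
  c=7: 7 × 0.471 = 3.297
  c=8: 8 × 0.404 = 3.232
  c=9: 9 × 0.337 = 3.033
  c=10: 10 × 0.270 = 2.700
Maximum at c = 7 (3.297 recruits).

7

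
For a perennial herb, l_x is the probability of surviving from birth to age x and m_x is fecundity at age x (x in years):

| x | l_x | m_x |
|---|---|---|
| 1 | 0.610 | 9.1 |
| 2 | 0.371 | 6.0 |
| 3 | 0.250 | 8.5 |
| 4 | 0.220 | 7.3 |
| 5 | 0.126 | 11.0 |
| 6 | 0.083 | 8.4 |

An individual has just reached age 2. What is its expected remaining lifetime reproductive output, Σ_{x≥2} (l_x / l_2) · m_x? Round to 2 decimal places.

l_2 = 0.371. Conditional survival from age 2 to x is l_x / l_2.
  x=2: (0.371/0.371) × 6.0 = 6.0000
  x=3: (0.250/0.371) × 8.5 = 5.7278
  x=4: (0.220/0.371) × 7.3 = 4.3288
  x=5: (0.126/0.371) × 11.0 = 3.7358
  x=6: (0.083/0.371) × 8.4 = 1.8792
Sum = 6.0000 + 5.7278 + 4.3288 + 3.7358 + 1.8792 = 21.6717

21.67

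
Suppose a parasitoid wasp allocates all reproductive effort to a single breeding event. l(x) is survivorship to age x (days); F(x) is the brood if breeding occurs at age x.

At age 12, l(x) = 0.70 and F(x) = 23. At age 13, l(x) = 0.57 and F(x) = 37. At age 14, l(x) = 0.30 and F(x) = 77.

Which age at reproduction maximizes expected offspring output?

Expected offspring if breeding at age x = l(x) × F(x):
  age 12: 0.70 × 23 = 16.100
  age 13: 0.57 × 37 = 21.090
  age 14: 0.30 × 77 = 23.100
Maximum at age 14 (23.100).

14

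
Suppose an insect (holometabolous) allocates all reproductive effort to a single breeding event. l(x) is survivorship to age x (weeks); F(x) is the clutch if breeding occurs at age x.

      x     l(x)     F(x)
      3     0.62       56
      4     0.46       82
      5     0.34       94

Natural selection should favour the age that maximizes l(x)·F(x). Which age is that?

4

Expected offspring if breeding at age x = l(x) × F(x):
  age 3: 0.62 × 56 = 34.720
  age 4: 0.46 × 82 = 37.720
  age 5: 0.34 × 94 = 31.960
Maximum at age 4 (37.720).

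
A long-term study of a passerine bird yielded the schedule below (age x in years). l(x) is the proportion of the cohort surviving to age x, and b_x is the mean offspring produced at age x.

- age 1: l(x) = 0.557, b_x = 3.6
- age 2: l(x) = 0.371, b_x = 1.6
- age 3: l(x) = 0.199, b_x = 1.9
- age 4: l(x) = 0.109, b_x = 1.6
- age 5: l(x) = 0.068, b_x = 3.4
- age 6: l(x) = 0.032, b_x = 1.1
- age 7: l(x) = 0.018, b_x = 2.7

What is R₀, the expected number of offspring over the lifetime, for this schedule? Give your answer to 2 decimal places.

R₀ = Σ l(x) b_x:
  age 1: 0.557 × 3.6 = 2.0052
  age 2: 0.371 × 1.6 = 0.5936
  age 3: 0.199 × 1.9 = 0.3781
  age 4: 0.109 × 1.6 = 0.1744
  age 5: 0.068 × 3.4 = 0.2312
  age 6: 0.032 × 1.1 = 0.0352
  age 7: 0.018 × 2.7 = 0.0486
R₀ = 2.0052 + 0.5936 + 0.3781 + 0.1744 + 0.2312 + 0.0352 + 0.0486 = 3.4663

3.47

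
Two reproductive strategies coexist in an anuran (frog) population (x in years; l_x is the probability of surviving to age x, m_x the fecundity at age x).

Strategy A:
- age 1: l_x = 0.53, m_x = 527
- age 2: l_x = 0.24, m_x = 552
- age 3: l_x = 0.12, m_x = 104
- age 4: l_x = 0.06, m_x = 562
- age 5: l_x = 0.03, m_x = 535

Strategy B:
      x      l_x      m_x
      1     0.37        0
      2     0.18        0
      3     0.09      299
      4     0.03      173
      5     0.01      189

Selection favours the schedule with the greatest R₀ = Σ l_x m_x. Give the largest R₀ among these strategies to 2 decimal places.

474.04

Strategy A: R₀ = 0.53×527 + 0.24×552 + 0.12×104 + 0.06×562 + 0.03×535 = 474.0400
Strategy B: R₀ = 0.37×0 + 0.18×0 + 0.09×299 + 0.03×173 + 0.01×189 = 33.9900
Highest R₀: strategy A with 474.0400.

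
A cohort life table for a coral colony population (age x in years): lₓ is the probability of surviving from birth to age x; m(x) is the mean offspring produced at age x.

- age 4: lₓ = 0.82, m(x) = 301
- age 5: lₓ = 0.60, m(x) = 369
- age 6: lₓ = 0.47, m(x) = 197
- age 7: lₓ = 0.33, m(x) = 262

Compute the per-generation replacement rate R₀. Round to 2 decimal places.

647.27

R₀ = Σ lₓ m(x):
  age 4: 0.82 × 301 = 246.8200
  age 5: 0.60 × 369 = 221.4000
  age 6: 0.47 × 197 = 92.5900
  age 7: 0.33 × 262 = 86.4600
R₀ = 246.8200 + 221.4000 + 92.5900 + 86.4600 = 647.2700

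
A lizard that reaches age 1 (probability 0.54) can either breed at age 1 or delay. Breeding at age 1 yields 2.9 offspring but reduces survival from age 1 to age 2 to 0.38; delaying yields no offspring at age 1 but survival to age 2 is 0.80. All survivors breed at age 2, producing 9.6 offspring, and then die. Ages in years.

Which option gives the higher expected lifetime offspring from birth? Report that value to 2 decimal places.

4.15

breed at age 1: R₀ = 0.54 × (2.9 + 0.38 × 9.6) = 0.54 × 6.5480 = 3.5359
delay to age 2: R₀ = 0.54 × (0.80 × 9.6) = 0.54 × 7.6800 = 4.1472
Higher: delay to age 2 (4.1472).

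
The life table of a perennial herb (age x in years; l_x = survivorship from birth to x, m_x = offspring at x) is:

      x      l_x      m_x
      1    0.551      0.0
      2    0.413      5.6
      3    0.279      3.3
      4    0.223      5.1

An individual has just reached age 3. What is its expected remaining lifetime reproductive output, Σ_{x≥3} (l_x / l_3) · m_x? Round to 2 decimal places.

l_3 = 0.279. Conditional survival from age 3 to x is l_x / l_3.
  x=3: (0.279/0.279) × 3.3 = 3.3000
  x=4: (0.223/0.279) × 5.1 = 4.0763
Sum = 3.3000 + 4.0763 = 7.3763

7.38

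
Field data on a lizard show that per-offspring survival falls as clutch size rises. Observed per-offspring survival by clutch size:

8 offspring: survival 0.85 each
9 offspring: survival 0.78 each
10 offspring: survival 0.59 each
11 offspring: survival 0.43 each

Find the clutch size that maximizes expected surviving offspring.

Expected surviving offspring = c × s(c):
  c=8: 8 × 0.85 = 6.800
  c=9: 9 × 0.78 = 7.020
  c=10: 10 × 0.59 = 5.900
  c=11: 11 × 0.43 = 4.730
Maximum at c = 9 (7.020 surviving offspring).

9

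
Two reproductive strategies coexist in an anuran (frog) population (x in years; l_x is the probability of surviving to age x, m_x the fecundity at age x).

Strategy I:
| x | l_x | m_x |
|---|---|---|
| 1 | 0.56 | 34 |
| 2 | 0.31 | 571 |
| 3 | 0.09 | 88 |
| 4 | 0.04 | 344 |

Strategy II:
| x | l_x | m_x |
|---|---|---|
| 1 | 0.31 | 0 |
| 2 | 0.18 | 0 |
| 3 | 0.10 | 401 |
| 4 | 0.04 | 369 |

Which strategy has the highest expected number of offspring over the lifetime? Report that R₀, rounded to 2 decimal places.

217.73

Strategy I: R₀ = 0.56×34 + 0.31×571 + 0.09×88 + 0.04×344 = 217.7300
Strategy II: R₀ = 0.31×0 + 0.18×0 + 0.10×401 + 0.04×369 = 54.8600
Highest R₀: strategy I with 217.7300.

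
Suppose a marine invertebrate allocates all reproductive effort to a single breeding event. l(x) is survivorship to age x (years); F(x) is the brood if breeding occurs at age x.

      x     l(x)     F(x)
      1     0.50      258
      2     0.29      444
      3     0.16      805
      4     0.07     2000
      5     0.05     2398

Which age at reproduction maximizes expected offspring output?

Expected offspring if breeding at age x = l(x) × F(x):
  age 1: 0.50 × 258 = 129.000
  age 2: 0.29 × 444 = 128.760
  age 3: 0.16 × 805 = 128.800
  age 4: 0.07 × 2000 = 140.000
  age 5: 0.05 × 2398 = 119.900
Maximum at age 4 (140.000).

4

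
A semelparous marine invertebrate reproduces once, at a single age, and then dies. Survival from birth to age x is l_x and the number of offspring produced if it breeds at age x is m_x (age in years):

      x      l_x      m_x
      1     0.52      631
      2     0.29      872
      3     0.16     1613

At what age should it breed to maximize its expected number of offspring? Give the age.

Expected offspring if breeding at age x = l_x × m_x:
  age 1: 0.52 × 631 = 328.120
  age 2: 0.29 × 872 = 252.880
  age 3: 0.16 × 1613 = 258.080
Maximum at age 1 (328.120).

1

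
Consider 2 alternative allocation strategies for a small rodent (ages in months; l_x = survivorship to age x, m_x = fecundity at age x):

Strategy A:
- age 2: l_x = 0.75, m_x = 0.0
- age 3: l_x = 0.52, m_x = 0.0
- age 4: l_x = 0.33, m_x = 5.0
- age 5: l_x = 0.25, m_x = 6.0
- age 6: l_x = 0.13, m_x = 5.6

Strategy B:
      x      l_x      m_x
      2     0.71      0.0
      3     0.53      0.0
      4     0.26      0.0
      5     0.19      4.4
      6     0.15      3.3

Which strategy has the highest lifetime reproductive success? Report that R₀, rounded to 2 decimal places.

3.88

Strategy A: R₀ = 0.75×0.0 + 0.52×0.0 + 0.33×5.0 + 0.25×6.0 + 0.13×5.6 = 3.8780
Strategy B: R₀ = 0.71×0.0 + 0.53×0.0 + 0.26×0.0 + 0.19×4.4 + 0.15×3.3 = 1.3310
Highest R₀: strategy A with 3.8780.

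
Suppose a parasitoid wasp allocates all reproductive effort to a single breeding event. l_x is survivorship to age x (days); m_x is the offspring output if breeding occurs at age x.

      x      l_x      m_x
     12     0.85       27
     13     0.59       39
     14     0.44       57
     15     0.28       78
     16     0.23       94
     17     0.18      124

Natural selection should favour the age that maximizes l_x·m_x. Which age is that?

Expected offspring if breeding at age x = l_x × m_x:
  age 12: 0.85 × 27 = 22.950
  age 13: 0.59 × 39 = 23.010
  age 14: 0.44 × 57 = 25.080
  age 15: 0.28 × 78 = 21.840
  age 16: 0.23 × 94 = 21.620
  age 17: 0.18 × 124 = 22.320
Maximum at age 14 (25.080).

14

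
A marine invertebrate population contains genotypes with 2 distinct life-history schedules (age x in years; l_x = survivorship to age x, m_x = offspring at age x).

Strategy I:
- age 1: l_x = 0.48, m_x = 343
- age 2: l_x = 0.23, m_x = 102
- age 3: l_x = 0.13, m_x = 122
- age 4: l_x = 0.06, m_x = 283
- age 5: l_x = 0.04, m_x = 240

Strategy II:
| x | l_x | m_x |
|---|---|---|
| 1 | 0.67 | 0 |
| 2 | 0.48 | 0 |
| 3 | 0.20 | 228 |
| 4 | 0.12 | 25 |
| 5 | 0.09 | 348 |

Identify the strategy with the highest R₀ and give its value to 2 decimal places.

230.54

Strategy I: R₀ = 0.48×343 + 0.23×102 + 0.13×122 + 0.06×283 + 0.04×240 = 230.5400
Strategy II: R₀ = 0.67×0 + 0.48×0 + 0.20×228 + 0.12×25 + 0.09×348 = 79.9200
Highest R₀: strategy I with 230.5400.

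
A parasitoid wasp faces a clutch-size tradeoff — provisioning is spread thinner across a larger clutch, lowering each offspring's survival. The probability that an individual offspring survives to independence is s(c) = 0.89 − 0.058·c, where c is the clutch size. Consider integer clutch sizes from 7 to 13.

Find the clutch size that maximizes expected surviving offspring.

8

Expected surviving offspring = c × s(c):
  c=7: 7 × 0.484 = 3.388
  c=8: 8 × 0.426 = 3.408
  c=9: 9 × 0.368 = 3.312
  c=10: 10 × 0.310 = 3.100
  c=11: 11 × 0.252 = 2.772
  c=12: 12 × 0.194 = 2.328
  c=13: 13 × 0.136 = 1.768
Maximum at c = 8 (3.408 surviving offspring).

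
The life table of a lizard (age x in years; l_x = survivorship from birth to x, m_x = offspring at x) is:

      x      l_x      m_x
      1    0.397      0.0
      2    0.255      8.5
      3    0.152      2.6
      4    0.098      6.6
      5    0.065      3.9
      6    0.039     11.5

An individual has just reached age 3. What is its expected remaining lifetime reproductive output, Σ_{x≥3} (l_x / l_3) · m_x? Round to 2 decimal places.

l_3 = 0.152. Conditional survival from age 3 to x is l_x / l_3.
  x=3: (0.152/0.152) × 2.6 = 2.6000
  x=4: (0.098/0.152) × 6.6 = 4.2553
  x=5: (0.065/0.152) × 3.9 = 1.6678
  x=6: (0.039/0.152) × 11.5 = 2.9507
Sum = 2.6000 + 4.2553 + 1.6678 + 2.9507 = 11.4737

11.47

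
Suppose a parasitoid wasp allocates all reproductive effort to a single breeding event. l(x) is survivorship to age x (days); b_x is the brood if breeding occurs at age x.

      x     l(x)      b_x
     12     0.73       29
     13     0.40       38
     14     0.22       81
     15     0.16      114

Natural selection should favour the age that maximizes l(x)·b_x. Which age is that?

Expected offspring if breeding at age x = l(x) × b_x:
  age 12: 0.73 × 29 = 21.170
  age 13: 0.40 × 38 = 15.200
  age 14: 0.22 × 81 = 17.820
  age 15: 0.16 × 114 = 18.240
Maximum at age 12 (21.170).

12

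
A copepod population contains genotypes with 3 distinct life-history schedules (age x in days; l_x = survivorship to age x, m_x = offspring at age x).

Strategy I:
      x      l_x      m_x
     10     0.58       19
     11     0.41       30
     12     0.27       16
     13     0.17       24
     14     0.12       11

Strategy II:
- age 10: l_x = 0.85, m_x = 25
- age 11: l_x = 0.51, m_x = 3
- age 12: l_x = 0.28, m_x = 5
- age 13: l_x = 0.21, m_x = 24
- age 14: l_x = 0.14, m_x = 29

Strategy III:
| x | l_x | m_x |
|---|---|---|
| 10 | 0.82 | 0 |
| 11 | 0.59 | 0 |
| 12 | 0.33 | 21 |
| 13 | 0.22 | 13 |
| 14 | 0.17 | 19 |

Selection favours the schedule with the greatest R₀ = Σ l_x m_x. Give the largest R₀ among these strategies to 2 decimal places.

33.28

Strategy I: R₀ = 0.58×19 + 0.41×30 + 0.27×16 + 0.17×24 + 0.12×11 = 33.0400
Strategy II: R₀ = 0.85×25 + 0.51×3 + 0.28×5 + 0.21×24 + 0.14×29 = 33.2800
Strategy III: R₀ = 0.82×0 + 0.59×0 + 0.33×21 + 0.22×13 + 0.17×19 = 13.0200
Highest R₀: strategy II with 33.2800.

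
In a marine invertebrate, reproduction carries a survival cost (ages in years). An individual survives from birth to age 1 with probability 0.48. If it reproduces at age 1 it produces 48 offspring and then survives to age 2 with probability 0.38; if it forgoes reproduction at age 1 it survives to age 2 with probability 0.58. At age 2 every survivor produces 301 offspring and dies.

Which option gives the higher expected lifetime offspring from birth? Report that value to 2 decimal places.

83.80

breed at age 1: R₀ = 0.48 × (48 + 0.38 × 301) = 0.48 × 162.3800 = 77.9424
delay to age 2: R₀ = 0.48 × (0.58 × 301) = 0.48 × 174.5800 = 83.7984
Higher: delay to age 2 (83.7984).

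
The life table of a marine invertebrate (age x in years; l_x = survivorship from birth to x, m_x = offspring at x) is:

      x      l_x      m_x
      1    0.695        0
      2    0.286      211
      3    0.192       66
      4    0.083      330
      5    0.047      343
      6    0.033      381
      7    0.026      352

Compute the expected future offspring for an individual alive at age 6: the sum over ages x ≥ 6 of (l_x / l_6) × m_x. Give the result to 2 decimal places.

l_6 = 0.033. Conditional survival from age 6 to x is l_x / l_6.
  x=6: (0.033/0.033) × 381 = 381.0000
  x=7: (0.026/0.033) × 352 = 277.3333
Sum = 381.0000 + 277.3333 = 658.3333

658.33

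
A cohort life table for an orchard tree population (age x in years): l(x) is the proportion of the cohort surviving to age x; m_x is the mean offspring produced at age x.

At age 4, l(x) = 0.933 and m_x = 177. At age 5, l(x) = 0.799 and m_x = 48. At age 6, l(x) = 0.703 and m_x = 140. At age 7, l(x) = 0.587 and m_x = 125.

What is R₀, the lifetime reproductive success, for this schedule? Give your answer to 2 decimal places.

375.29

R₀ = Σ l(x) m_x:
  age 4: 0.933 × 177 = 165.1410
  age 5: 0.799 × 48 = 38.3520
  age 6: 0.703 × 140 = 98.4200
  age 7: 0.587 × 125 = 73.3750
R₀ = 165.1410 + 38.3520 + 98.4200 + 73.3750 = 375.2880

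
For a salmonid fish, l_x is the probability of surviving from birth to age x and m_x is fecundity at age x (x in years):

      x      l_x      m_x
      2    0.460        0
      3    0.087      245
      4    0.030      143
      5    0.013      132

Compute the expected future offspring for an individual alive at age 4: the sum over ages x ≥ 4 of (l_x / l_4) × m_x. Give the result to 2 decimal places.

l_4 = 0.030. Conditional survival from age 4 to x is l_x / l_4.
  x=4: (0.030/0.030) × 143 = 143.0000
  x=5: (0.013/0.030) × 132 = 57.2000
Sum = 143.0000 + 57.2000 = 200.2000

200.20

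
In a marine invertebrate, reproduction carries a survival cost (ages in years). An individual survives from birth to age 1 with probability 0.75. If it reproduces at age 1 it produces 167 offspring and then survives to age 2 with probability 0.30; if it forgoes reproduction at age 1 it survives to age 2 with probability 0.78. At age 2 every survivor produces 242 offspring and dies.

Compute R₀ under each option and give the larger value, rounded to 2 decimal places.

179.70

breed at age 1: R₀ = 0.75 × (167 + 0.30 × 242) = 0.75 × 239.6000 = 179.7000
delay to age 2: R₀ = 0.75 × (0.78 × 242) = 0.75 × 188.7600 = 141.5700
Higher: breed at age 1 (179.7000).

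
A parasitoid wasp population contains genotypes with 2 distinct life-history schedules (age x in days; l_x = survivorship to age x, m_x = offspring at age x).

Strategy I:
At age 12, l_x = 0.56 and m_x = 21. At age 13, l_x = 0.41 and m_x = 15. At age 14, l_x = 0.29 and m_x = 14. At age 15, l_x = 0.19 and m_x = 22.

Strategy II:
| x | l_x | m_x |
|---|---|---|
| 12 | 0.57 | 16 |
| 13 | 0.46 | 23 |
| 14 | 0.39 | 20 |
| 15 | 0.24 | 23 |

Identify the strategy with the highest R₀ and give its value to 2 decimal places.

33.02

Strategy I: R₀ = 0.56×21 + 0.41×15 + 0.29×14 + 0.19×22 = 26.1500
Strategy II: R₀ = 0.57×16 + 0.46×23 + 0.39×20 + 0.24×23 = 33.0200
Highest R₀: strategy II with 33.0200.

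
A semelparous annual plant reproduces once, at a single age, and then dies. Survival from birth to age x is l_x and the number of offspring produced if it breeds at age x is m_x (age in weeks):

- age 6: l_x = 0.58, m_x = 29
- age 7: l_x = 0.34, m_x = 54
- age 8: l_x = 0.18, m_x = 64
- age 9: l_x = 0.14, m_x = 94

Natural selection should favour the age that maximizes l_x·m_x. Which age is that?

7

Expected offspring if breeding at age x = l_x × m_x:
  age 6: 0.58 × 29 = 16.820
  age 7: 0.34 × 54 = 18.360
  age 8: 0.18 × 64 = 11.520
  age 9: 0.14 × 94 = 13.160
Maximum at age 7 (18.360).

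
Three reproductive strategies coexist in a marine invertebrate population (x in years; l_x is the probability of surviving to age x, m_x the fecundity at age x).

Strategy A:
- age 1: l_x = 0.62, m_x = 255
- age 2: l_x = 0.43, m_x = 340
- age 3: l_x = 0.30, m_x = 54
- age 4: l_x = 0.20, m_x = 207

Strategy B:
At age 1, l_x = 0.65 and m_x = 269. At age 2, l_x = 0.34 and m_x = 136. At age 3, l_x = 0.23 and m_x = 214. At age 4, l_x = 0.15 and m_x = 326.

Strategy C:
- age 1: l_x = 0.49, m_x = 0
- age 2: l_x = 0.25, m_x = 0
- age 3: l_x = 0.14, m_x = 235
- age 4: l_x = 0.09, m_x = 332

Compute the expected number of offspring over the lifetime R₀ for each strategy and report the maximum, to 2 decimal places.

Strategy A: R₀ = 0.62×255 + 0.43×340 + 0.30×54 + 0.20×207 = 361.9000
Strategy B: R₀ = 0.65×269 + 0.34×136 + 0.23×214 + 0.15×326 = 319.2100
Strategy C: R₀ = 0.49×0 + 0.25×0 + 0.14×235 + 0.09×332 = 62.7800
Highest R₀: strategy A with 361.9000.

361.90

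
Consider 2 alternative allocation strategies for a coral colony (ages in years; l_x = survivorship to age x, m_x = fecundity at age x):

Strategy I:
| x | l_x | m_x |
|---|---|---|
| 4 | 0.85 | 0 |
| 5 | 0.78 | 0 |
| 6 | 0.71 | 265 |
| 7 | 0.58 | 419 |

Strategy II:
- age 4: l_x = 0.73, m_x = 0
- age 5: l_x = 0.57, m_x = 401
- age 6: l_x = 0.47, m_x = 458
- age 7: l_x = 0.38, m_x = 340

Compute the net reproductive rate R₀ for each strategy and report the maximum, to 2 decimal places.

Strategy I: R₀ = 0.85×0 + 0.78×0 + 0.71×265 + 0.58×419 = 431.1700
Strategy II: R₀ = 0.73×0 + 0.57×401 + 0.47×458 + 0.38×340 = 573.0300
Highest R₀: strategy II with 573.0300.

573.03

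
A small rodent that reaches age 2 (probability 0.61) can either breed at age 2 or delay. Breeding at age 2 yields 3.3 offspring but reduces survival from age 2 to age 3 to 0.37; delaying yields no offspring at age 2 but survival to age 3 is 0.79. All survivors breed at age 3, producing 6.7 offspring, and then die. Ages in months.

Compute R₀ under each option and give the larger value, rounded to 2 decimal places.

breed at age 2: R₀ = 0.61 × (3.3 + 0.37 × 6.7) = 0.61 × 5.7790 = 3.5252
delay to age 3: R₀ = 0.61 × (0.79 × 6.7) = 0.61 × 5.2930 = 3.2287
Higher: breed at age 2 (3.5252).

3.53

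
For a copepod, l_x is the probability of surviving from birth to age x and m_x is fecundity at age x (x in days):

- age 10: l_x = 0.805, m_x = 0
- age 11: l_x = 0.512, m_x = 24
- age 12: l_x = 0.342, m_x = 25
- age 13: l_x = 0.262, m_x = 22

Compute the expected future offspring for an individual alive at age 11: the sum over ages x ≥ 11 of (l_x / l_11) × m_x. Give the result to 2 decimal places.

51.96

l_11 = 0.512. Conditional survival from age 11 to x is l_x / l_11.
  x=11: (0.512/0.512) × 24 = 24.0000
  x=12: (0.342/0.512) × 25 = 16.6992
  x=13: (0.262/0.512) × 22 = 11.2578
Sum = 24.0000 + 16.6992 + 11.2578 = 51.9570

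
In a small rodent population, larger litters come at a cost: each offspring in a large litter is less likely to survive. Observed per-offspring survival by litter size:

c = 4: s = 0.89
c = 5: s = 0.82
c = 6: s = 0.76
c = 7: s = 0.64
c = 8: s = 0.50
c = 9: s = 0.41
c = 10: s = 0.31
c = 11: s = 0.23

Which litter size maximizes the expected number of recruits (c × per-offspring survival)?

6

Expected recruits = c × s(c):
  c=4: 4 × 0.89 = 3.560
  c=5: 5 × 0.82 = 4.100
  c=6: 6 × 0.76 = 4.560
  c=7: 7 × 0.64 = 4.480
  c=8: 8 × 0.50 = 4.000
  c=9: 9 × 0.41 = 3.690
  c=10: 10 × 0.31 = 3.100
  c=11: 11 × 0.23 = 2.530
Maximum at c = 6 (4.560 recruits).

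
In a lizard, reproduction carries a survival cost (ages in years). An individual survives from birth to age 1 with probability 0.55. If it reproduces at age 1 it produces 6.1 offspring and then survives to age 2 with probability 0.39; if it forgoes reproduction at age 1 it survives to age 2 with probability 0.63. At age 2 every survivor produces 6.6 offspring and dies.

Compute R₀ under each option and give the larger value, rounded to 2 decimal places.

4.77

breed at age 1: R₀ = 0.55 × (6.1 + 0.39 × 6.6) = 0.55 × 8.6740 = 4.7707
delay to age 2: R₀ = 0.55 × (0.63 × 6.6) = 0.55 × 4.1580 = 2.2869
Higher: breed at age 1 (4.7707).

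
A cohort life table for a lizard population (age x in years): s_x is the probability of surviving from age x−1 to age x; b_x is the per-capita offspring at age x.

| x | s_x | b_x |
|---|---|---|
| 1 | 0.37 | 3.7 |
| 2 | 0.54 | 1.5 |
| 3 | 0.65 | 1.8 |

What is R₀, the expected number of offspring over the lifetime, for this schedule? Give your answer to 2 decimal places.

1.90

Survivorship from birth: l_x = s_1·s_2·…·s_x.
  l_1 = 0.37000
  l_2 = 0.19980
  l_3 = 0.12987
R₀ = Σ l_x b_x:
  age 1: 0.37000 × 3.7 = 1.3690
  age 2: 0.19980 × 1.5 = 0.2997
  age 3: 0.12987 × 1.8 = 0.2338
R₀ = 1.3690 + 0.2997 + 0.2338 = 1.9025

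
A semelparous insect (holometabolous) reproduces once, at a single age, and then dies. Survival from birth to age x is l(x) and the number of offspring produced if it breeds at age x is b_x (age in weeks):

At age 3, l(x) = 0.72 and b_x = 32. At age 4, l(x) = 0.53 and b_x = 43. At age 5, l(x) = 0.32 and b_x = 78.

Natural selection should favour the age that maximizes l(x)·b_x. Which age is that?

Expected offspring if breeding at age x = l(x) × b_x:
  age 3: 0.72 × 32 = 23.040
  age 4: 0.53 × 43 = 22.790
  age 5: 0.32 × 78 = 24.960
Maximum at age 5 (24.960).

5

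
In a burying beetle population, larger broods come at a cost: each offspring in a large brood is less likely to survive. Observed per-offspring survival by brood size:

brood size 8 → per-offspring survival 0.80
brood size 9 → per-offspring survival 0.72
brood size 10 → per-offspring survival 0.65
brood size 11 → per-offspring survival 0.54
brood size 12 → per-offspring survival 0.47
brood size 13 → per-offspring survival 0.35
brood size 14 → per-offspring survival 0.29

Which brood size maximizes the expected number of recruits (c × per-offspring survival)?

10

Expected recruits = c × s(c):
  c=8: 8 × 0.80 = 6.400
  c=9: 9 × 0.72 = 6.480
  c=10: 10 × 0.65 = 6.500
  c=11: 11 × 0.54 = 5.940
  c=12: 12 × 0.47 = 5.640
  c=13: 13 × 0.35 = 4.550
  c=14: 14 × 0.29 = 4.060
Maximum at c = 10 (6.500 recruits).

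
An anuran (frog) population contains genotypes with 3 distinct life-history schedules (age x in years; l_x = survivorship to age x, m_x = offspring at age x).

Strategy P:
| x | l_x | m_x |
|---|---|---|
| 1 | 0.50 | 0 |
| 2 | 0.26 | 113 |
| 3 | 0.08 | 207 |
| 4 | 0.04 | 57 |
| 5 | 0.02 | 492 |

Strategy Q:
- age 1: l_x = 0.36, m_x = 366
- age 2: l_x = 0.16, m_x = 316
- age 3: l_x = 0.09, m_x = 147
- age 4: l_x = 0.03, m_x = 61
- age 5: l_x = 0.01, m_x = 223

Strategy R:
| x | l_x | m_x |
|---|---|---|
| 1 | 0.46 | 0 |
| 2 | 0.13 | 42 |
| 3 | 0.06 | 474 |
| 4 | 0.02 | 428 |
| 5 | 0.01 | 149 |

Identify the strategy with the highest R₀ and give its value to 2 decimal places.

Strategy P: R₀ = 0.50×0 + 0.26×113 + 0.08×207 + 0.04×57 + 0.02×492 = 58.0600
Strategy Q: R₀ = 0.36×366 + 0.16×316 + 0.09×147 + 0.03×61 + 0.01×223 = 199.6100
Strategy R: R₀ = 0.46×0 + 0.13×42 + 0.06×474 + 0.02×428 + 0.01×149 = 43.9500
Highest R₀: strategy Q with 199.6100.

199.61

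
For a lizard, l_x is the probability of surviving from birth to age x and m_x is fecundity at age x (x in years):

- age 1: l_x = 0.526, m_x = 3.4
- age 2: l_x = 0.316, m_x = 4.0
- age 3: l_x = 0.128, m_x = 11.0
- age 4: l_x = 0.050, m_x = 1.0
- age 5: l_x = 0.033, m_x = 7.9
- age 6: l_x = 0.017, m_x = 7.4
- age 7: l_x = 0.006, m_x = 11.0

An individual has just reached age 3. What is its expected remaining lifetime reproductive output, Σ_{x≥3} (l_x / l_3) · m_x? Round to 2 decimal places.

14.93

l_3 = 0.128. Conditional survival from age 3 to x is l_x / l_3.
  x=3: (0.128/0.128) × 11.0 = 11.0000
  x=4: (0.050/0.128) × 1.0 = 0.3906
  x=5: (0.033/0.128) × 7.9 = 2.0367
  x=6: (0.017/0.128) × 7.4 = 0.9828
  x=7: (0.006/0.128) × 11.0 = 0.5156
Sum = 11.0000 + 0.3906 + 2.0367 + 0.9828 + 0.5156 = 14.9258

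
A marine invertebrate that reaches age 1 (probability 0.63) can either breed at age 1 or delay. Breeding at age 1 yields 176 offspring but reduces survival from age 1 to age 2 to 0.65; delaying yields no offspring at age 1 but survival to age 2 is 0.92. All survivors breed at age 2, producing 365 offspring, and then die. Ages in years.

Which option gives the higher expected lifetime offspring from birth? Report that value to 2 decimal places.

260.35

breed at age 1: R₀ = 0.63 × (176 + 0.65 × 365) = 0.63 × 413.2500 = 260.3475
delay to age 2: R₀ = 0.63 × (0.92 × 365) = 0.63 × 335.8000 = 211.5540
Higher: breed at age 1 (260.3475).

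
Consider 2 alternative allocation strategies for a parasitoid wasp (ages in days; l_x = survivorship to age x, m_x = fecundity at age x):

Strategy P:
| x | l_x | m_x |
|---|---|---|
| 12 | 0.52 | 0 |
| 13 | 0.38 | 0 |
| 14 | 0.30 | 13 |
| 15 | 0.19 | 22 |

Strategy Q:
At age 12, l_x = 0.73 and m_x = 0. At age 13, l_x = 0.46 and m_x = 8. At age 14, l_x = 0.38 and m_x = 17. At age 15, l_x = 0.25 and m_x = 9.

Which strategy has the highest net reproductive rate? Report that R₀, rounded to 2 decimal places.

Strategy P: R₀ = 0.52×0 + 0.38×0 + 0.30×13 + 0.19×22 = 8.0800
Strategy Q: R₀ = 0.73×0 + 0.46×8 + 0.38×17 + 0.25×9 = 12.3900
Highest R₀: strategy Q with 12.3900.

12.39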